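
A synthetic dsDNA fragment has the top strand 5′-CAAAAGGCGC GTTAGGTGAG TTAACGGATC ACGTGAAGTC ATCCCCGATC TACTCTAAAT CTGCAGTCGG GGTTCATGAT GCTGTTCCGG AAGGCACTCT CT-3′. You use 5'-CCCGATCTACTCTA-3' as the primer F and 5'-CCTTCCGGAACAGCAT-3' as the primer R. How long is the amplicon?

51 bp

The forward primer matches the template at positions 44–57.
The reverse primer's reverse complement is ATGCTGTTCCGGAAGG, which matches the template at positions 79–94.
Amplicon spans positions 44–94: 51 bp.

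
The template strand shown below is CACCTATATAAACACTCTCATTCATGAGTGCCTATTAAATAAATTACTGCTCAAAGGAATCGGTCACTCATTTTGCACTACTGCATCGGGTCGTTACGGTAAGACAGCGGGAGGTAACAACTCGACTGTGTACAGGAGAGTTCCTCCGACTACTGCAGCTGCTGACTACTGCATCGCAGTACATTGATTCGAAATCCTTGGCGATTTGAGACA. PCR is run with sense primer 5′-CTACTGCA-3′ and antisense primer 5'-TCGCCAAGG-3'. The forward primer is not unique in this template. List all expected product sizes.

127 bp, 55 bp, 39 bp

The forward primer CTACTGCA matches the top strand at positions 78–85, 150–157, 166–173.
The reverse primer's reverse complement is CCTTGGCGA, matching at positions 196–204.
Each forward site pairs with the reverse site to give a product ending at position 204: sizes 127, 55, 39 bp.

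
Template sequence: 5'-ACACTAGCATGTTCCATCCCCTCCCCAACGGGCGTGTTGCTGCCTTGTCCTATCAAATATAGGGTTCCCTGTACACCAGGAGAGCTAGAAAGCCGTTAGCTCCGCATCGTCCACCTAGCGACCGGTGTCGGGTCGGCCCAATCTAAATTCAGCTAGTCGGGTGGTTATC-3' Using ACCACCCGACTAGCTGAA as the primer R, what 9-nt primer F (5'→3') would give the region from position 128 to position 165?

The reverse primer's reverse complement TTCAGCTAGTCGGGTGGT matches the template at positions 148–165; the product starts at position 128.
The forward primer is identical to the top strand over positions 128–136: TCGGGTCGG.

5'-TCGGGTCGG-3'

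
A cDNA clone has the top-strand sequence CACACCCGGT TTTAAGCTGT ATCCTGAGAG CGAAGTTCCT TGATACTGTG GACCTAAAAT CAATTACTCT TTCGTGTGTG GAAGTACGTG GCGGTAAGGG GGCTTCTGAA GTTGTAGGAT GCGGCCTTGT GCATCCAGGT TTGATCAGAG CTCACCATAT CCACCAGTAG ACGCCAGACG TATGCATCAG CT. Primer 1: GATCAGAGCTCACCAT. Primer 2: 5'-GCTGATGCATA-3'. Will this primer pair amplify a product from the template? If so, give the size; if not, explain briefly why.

Primer 1 (GATCAGAGCTCACCAT) matches the top strand at positions 143–158; it acts as a forward primer.
Primer 2's reverse complement is TATGCATCAGC, matching the top strand at positions 181–191; it acts as a reverse primer.
The 3' ends face each other across positions 143–191, giving a 49 bp product.

Yes — a 49 bp product.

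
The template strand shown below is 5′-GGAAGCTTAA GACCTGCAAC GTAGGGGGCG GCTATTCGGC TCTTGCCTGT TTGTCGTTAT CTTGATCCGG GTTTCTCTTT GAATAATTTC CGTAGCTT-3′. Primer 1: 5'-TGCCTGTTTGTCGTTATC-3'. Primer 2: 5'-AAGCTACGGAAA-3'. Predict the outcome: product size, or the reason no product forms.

Yes — a 55 bp product.

Primer 1 (TGCCTGTTTGTCGTTATC) matches the top strand at positions 44–61; it acts as a forward primer.
Primer 2's reverse complement is TTTCCGTAGCTT, matching the top strand at positions 87–98; it acts as a reverse primer.
The 3' ends face each other across positions 44–98, giving a 55 bp product.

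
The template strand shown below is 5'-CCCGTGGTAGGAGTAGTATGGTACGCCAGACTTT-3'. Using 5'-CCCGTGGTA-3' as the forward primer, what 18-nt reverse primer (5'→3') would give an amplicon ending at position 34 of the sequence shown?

5'-AAAGTCTGGCGTACCATA-3'

The forward primer binds at positions 1–9; the product's 3' end on the top strand is position 34.
The reverse primer anneals to the top strand over positions 17–34, i.e. to TATGGTACGCCAGACTTT.
Its sequence written 5'→3' is the reverse complement: AAAGTCTGGCGTACCATA.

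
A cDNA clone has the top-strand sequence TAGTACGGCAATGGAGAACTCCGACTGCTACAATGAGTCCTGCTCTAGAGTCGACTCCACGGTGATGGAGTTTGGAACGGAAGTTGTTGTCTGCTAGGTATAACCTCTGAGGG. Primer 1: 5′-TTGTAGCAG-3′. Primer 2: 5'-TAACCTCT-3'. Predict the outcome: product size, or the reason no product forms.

No product — the primers' 3' ends point away from each other.

Primer 1 (TTGTAGCAG) has reverse complement CTGCTACAA, which matches the top strand at positions 25–33; primer 1 anneals to the top strand there with its 3' end pointing upstream toward position 25.
Primer 2 (TAACCTCT) matches the top strand directly at positions 101–108; it anneals to the bottom strand with its 3' end pointing downstream toward position 108.
The 3' ends diverge (primer 1 extends toward position 1, primer 2 toward position 113), so the primers never converge on a shared product.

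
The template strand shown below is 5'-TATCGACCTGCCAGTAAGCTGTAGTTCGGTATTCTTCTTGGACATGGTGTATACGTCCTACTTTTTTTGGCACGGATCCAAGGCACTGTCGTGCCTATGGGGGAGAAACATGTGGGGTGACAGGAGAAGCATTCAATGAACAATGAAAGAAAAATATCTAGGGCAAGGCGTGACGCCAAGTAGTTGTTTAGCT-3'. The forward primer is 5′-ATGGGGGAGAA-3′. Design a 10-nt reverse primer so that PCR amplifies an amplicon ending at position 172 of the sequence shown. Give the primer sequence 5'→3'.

5'-CACGCCTTGC-3'

The forward primer binds at positions 97–107; the product's 3' end on the top strand is position 172.
The reverse primer anneals to the top strand over positions 163–172, i.e. to GCAAGGCGTG.
Its sequence written 5'→3' is the reverse complement: CACGCCTTGC.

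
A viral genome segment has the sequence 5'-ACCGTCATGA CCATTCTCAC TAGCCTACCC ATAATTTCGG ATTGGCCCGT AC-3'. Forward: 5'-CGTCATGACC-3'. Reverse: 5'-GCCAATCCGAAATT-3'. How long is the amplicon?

44 bp

The forward primer matches the template at positions 3–12.
Reverse complement of the reverse primer: AATTTCGGATTGGC. This occurs on the top strand at positions 33–46.
Amplicon spans positions 3–46: 44 bp.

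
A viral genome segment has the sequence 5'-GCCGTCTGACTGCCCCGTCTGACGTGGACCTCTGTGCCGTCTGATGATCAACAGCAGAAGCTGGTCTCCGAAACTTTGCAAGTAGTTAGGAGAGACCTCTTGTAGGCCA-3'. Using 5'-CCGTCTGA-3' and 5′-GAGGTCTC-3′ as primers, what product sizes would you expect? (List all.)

98 bp, 85 bp, 63 bp

The forward primer CCGTCTGA matches the top strand at positions 2–9, 15–22, 37–44.
The reverse primer's reverse complement is GAGACCTC, matching at positions 92–99.
Each forward site pairs with the reverse site to give a product ending at position 99: sizes 98, 85, 63 bp.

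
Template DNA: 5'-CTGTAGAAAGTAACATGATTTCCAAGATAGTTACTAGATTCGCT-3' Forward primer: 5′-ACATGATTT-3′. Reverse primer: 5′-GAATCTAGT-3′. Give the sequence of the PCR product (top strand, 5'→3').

Scanning the template, ACATGATTT occurs at positions 13–21; this primer anneals to the bottom strand there with its 3' end pointing downstream.
The reverse primer's reverse complement is ACTAGATTC, which matches the template at positions 33–41.
The product is the template from position 13 through 41 (29 bp).

5'-ACATGATTTCCAAGATAGTTACTAGATTC-3'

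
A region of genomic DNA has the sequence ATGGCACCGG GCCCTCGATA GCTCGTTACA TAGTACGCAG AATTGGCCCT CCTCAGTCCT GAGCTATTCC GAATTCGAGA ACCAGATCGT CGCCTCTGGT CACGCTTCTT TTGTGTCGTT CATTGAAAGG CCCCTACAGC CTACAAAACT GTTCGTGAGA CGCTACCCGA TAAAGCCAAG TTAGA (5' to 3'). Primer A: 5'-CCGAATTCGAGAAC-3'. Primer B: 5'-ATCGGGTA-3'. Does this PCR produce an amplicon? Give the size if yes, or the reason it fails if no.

Yes — a 103 bp product.

Primer A (CCGAATTCGAGAAC) matches the top strand at positions 69–82; it acts as a forward primer.
Primer B's reverse complement is TACCCGAT, matching the top strand at positions 164–171; it acts as a reverse primer.
The 3' ends face each other across positions 69–171, giving a 103 bp product.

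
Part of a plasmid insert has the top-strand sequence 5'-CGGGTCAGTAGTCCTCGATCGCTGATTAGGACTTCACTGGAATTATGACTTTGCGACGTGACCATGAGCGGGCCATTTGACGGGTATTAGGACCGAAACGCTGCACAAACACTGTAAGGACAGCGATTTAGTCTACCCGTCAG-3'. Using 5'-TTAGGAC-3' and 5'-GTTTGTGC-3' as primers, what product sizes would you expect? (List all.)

The forward primer TTAGGAC matches the top strand at positions 26–32, 87–93.
The reverse primer's reverse complement is GCACAAAC, matching at positions 103–110.
Each forward site pairs with the reverse site to give a product ending at position 110: sizes 85, 24 bp.

85 bp, 24 bp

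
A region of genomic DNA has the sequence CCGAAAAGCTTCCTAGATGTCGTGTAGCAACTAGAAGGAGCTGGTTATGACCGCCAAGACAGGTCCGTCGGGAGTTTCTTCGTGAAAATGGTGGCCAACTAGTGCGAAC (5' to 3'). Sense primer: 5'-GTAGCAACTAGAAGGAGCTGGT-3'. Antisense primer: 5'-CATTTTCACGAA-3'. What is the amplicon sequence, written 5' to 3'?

The forward primer matches the template at positions 24–45.
Reverse complement of the reverse primer: TTCGTGAAAATG. This occurs on the top strand at positions 79–90.
The product is the template from position 24 through 90 (67 bp).

5'-GTAGCAACTAGAAGGAGCTGGTTATGACCGCCAAGACAGGTCCGTCGGGAGTTTCTTCGTGAAAATG-3'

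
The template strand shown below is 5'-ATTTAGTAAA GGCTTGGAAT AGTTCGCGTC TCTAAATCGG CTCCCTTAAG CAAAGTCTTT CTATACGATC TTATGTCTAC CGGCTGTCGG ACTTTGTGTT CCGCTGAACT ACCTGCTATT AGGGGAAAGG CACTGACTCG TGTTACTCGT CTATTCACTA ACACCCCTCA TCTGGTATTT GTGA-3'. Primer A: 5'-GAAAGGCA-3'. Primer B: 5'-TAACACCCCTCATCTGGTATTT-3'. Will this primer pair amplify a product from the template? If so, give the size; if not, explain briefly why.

No product — both primers anneal to the same strand and extend in the same direction.

Primer A (GAAAGGCA) matches the top strand at positions 125–132 (3' end points downstream).
Primer B (TAACACCCCTCATCTGGTATTT) also matches the top strand directly, at positions 159–180 — its reverse complement AAATACCAGATGAGGGGTGTTA is not present.
Both primers anneal to the bottom strand with 3' ends pointing the same way, so neither can prime synthesis back toward the other.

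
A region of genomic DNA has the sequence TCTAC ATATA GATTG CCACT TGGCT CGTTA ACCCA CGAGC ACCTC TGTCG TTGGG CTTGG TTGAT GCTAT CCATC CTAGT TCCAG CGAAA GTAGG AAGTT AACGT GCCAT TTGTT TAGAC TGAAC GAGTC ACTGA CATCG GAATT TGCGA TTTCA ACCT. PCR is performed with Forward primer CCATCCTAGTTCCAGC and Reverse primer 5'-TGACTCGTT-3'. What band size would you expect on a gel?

61 bp

Forward primer CCATCCTAGTTCCAGC is found on the top strand at positions 71–86.
Reverse complement of the reverse primer: AACGAGTCA. This occurs on the top strand at positions 123–131.
Product length = (reverse-primer end) − (forward-primer start) + 1 = 131 − 71 + 1 = 61 bp.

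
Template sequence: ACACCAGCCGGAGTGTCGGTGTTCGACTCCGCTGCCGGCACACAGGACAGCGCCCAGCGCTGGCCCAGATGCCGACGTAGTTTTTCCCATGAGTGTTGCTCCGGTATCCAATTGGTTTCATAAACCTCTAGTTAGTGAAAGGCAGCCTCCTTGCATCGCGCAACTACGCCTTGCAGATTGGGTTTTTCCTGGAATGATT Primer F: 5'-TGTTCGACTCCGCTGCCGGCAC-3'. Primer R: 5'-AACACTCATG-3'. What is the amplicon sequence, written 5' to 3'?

5'-TGTTCGACTCCGCTGCCGGCACACAGGACAGCGCCCAGCGCTGGCCCAGATGCCGACGTAGTTTTTCCCATGAGTGTT-3'

Forward primer TGTTCGACTCCGCTGCCGGCAC is found on the top strand at positions 20–41.
Taking the reverse complement of AACACTCATG gives CATGAGTGTT, found at positions 88–97 on the template; the primer anneals here to the top strand with its 3' end pointing upstream.
The product is the template from position 20 through 97 (78 bp).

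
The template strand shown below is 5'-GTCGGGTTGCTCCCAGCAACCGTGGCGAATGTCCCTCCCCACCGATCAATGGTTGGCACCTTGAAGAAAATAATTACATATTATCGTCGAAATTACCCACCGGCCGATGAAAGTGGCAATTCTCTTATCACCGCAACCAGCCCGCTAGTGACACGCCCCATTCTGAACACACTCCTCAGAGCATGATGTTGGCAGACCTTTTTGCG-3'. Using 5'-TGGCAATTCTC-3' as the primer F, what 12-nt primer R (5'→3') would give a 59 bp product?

5'-GTGTGTTCAGAA-3'

The forward primer binds at positions 114–124, so a 59 bp product ends at position 114 + 59 − 1 = 172.
The reverse primer anneals to the top strand over positions 161–172, i.e. to TTCTGAACACAC.
Its sequence written 5'→3' is the reverse complement: GTGTGTTCAGAA.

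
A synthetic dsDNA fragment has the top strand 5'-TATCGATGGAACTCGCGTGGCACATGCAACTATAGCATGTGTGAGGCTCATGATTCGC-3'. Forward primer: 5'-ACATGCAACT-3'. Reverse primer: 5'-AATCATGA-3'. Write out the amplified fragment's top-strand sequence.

5'-ACATGCAACTATAGCATGTGTGAGGCTCATGATT-3'

The forward primer matches the template at positions 22–31.
Reverse complement of the reverse primer: TCATGATT. This occurs on the top strand at positions 48–55.
The product is the template from position 22 through 55 (34 bp).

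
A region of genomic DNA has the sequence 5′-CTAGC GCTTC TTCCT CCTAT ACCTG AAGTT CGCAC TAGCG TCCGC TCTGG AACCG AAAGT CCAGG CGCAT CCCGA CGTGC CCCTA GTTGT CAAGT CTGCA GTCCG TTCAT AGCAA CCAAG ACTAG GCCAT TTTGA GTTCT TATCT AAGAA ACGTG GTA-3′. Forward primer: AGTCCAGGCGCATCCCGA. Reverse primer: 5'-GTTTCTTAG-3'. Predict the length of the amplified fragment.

95 bp

Scanning the template, AGTCCAGGCGCATCCCGA occurs at positions 58–75; this primer anneals to the bottom strand there with its 3' end pointing downstream.
Taking the reverse complement of GTTTCTTAG gives CTAAGAAAC, found at positions 144–152 on the template; the primer anneals here to the top strand with its 3' end pointing upstream.
Product length = (reverse-primer end) − (forward-primer start) + 1 = 152 − 58 + 1 = 95 bp.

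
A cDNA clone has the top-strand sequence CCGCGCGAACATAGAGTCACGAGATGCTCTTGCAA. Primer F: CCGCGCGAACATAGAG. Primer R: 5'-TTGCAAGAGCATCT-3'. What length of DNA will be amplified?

Scanning the template, CCGCGCGAACATAGAG occurs at positions 1–16; this primer anneals to the bottom strand there with its 3' end pointing downstream.
Reverse complement of the reverse primer: AGATGCTCTTGCAA. This occurs on the top strand at positions 22–35.
Amplicon spans positions 1–35: 35 bp.

35 bp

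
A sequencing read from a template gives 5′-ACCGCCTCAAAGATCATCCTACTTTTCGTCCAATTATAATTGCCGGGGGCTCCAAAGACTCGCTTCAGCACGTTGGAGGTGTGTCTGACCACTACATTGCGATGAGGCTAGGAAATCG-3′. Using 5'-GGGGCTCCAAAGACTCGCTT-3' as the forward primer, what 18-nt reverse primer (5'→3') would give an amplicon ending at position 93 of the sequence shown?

The forward primer binds at positions 46–65; the product's 3' end on the top strand is position 93.
The reverse primer anneals to the top strand over positions 76–93, i.e. to GAGGTGTGTCTGACCACT.
Its sequence written 5'→3' is the reverse complement: AGTGGTCAGACACACCTC.

5'-AGTGGTCAGACACACCTC-3'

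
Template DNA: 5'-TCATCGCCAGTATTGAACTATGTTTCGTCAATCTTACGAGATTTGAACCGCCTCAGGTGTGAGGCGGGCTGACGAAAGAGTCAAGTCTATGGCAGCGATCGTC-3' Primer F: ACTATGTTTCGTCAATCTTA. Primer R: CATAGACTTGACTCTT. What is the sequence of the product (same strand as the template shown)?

5'-ACTATGTTTCGTCAATCTTACGAGATTTGAACCGCCTCAGGTGTGAGGCGGGCTGACGAAAGAGTCAAGTCTATG-3'

The forward primer matches the template at positions 17–36.
Reverse complement of the reverse primer: AAGAGTCAAGTCTATG. This occurs on the top strand at positions 76–91.
The product is the template from position 17 through 91 (75 bp).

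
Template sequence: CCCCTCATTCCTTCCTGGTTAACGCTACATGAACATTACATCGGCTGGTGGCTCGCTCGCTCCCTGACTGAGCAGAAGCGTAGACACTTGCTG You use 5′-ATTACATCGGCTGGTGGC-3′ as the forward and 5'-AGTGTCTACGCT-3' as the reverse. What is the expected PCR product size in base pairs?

54 bp

The forward primer matches the template at positions 35–52.
The reverse primer's reverse complement is AGCGTAGACACT, which matches the template at positions 77–88.
The product runs from position 35 to position 88, so its length is 88 − 35 + 1 = 54 bp.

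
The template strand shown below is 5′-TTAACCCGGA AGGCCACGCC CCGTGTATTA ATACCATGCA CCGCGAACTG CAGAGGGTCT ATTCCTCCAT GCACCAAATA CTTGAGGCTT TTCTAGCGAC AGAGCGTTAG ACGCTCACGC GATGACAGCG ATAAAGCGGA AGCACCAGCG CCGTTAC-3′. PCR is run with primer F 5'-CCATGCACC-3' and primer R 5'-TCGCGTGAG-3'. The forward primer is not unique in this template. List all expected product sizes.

The forward primer CCATGCACC matches the top strand at positions 34–42, 67–75.
The reverse primer's reverse complement is CTCACGCGA, matching at positions 114–122.
Each forward site pairs with the reverse site to give a product ending at position 122: sizes 89, 56 bp.

89 bp, 56 bp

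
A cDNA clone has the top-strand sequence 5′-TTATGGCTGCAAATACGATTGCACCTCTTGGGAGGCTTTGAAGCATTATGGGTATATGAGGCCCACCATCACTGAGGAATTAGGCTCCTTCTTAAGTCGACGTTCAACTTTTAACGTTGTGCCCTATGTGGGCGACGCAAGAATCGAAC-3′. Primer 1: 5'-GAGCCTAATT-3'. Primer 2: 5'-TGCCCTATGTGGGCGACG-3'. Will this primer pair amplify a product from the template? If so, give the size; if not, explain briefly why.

No product — the primers' 3' ends point away from each other.

Primer 1 (GAGCCTAATT) has reverse complement AATTAGGCTC, which matches the top strand at positions 78–87; primer 1 anneals to the top strand there with its 3' end pointing upstream toward position 78.
Primer 2 (TGCCCTATGTGGGCGACG) matches the top strand directly at positions 120–137; it anneals to the bottom strand with its 3' end pointing downstream toward position 137.
The 3' ends diverge (primer 1 extends toward position 1, primer 2 toward position 149), so the primers never converge on a shared product.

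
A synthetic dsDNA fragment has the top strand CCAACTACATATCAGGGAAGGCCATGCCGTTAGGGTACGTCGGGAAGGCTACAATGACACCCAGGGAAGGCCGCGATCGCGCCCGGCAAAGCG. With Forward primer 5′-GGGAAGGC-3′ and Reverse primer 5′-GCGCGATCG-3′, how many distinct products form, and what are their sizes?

The forward primer GGGAAGGC matches the top strand at positions 15–22, 42–49, 64–71.
The reverse primer's reverse complement is CGATCGCGC, matching at positions 74–82.
Each forward site pairs with the reverse site to give a product ending at position 82: sizes 68, 41, 19 bp.

Three products: 68 bp, 41 bp, 19 bp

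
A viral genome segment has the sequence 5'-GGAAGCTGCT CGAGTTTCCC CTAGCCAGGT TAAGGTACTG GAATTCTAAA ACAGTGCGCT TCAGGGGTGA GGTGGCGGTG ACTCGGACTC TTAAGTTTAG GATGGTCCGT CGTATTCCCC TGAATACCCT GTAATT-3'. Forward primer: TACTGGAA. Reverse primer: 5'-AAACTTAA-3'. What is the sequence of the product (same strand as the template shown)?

The forward primer matches the template at positions 36–43.
The reverse primer's reverse complement is TTAAGTTT, which matches the template at positions 91–98.
The product is the template from position 36 through 98 (63 bp).

5'-TACTGGAATTCTAAAACAGTGCGCTTCAGGGGTGAGGTGGCGGTGACTCGGACTCTTAAGTTT-3'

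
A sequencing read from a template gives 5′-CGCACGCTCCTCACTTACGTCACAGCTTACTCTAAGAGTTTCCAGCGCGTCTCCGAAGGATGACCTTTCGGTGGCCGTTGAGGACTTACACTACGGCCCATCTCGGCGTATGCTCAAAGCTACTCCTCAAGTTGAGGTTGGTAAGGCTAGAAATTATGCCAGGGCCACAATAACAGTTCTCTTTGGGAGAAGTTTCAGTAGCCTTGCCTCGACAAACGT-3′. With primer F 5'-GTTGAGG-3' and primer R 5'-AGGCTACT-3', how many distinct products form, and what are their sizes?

The forward primer GTTGAGG matches the top strand at positions 77–83, 131–137.
The reverse primer's reverse complement is AGTAGCCT, matching at positions 197–204.
Each forward site pairs with the reverse site to give a product ending at position 204: sizes 128, 74 bp.

Two products: 128 bp, 74 bp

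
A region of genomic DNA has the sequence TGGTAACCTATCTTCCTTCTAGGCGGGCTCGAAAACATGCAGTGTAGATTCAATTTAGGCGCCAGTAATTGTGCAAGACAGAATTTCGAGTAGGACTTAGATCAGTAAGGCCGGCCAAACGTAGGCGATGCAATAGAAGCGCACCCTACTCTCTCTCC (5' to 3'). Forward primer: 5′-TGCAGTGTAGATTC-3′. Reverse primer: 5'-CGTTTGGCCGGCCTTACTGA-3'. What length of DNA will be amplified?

Forward primer TGCAGTGTAGATTC is found on the top strand at positions 38–51.
Reverse complement of the reverse primer: TCAGTAAGGCCGGCCAAACG. This occurs on the top strand at positions 102–121.
Product length = (reverse-primer end) − (forward-primer start) + 1 = 121 − 38 + 1 = 84 bp.

84 bp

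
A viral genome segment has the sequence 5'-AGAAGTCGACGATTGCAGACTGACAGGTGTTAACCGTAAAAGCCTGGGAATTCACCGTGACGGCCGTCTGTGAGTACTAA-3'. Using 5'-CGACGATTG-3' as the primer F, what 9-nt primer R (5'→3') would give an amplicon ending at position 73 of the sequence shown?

5'-TCACAGACG-3'

The forward primer binds at positions 7–15; the product's 3' end on the top strand is position 73.
The reverse primer anneals to the top strand over positions 65–73, i.e. to CGTCTGTGA.
Its sequence written 5'→3' is the reverse complement: TCACAGACG.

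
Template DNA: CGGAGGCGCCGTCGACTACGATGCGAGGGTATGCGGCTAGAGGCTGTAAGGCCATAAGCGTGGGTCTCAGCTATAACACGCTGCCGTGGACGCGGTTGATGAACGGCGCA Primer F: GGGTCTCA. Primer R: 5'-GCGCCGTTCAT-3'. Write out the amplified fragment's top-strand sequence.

5'-GGGTCTCAGCTATAACACGCTGCCGTGGACGCGGTTGATGAACGGCGC-3'

Scanning the template, GGGTCTCA occurs at positions 62–69; this primer anneals to the bottom strand there with its 3' end pointing downstream.
The reverse primer's reverse complement is ATGAACGGCGC, which matches the template at positions 99–109.
The product is the template from position 62 through 109 (48 bp).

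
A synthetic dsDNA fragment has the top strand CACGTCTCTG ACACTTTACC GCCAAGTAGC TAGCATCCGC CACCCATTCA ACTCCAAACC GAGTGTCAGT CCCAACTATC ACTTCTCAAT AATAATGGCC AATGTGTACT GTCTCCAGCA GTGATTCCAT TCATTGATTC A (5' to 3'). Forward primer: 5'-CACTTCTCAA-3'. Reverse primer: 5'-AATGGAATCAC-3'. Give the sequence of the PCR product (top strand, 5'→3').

Forward primer CACTTCTCAA is found on the top strand at positions 80–89.
Taking the reverse complement of AATGGAATCAC gives GTGATTCCATT, found at positions 121–131 on the template; the primer anneals here to the top strand with its 3' end pointing upstream.
The product is the template from position 80 through 131 (52 bp).

5'-CACTTCTCAATAATAATGGCCAATGTGTACTGTCTCCAGCAGTGATTCCATT-3'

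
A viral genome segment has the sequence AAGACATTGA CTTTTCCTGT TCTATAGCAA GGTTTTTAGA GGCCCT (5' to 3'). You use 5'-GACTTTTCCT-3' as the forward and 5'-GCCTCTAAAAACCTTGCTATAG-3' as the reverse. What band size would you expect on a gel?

The forward primer matches the template at positions 9–18.
The reverse primer's reverse complement is CTATAGCAAGGTTTTTAGAGGC, which matches the template at positions 22–43.
Product length = (reverse-primer end) − (forward-primer start) + 1 = 43 − 9 + 1 = 35 bp.

35 bp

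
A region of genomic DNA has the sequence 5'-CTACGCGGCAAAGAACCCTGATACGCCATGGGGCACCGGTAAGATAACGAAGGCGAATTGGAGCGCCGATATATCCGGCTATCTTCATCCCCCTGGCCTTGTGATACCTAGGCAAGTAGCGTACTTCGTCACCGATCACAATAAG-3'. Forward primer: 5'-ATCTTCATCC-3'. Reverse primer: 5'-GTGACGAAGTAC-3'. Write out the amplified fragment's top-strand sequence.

Forward primer ATCTTCATCC is found on the top strand at positions 81–90.
The reverse primer's reverse complement is GTACTTCGTCAC, which matches the template at positions 121–132.
The product is the template from position 81 through 132 (52 bp).

5'-ATCTTCATCCCCCTGGCCTTGTGATACCTAGGCAAGTAGCGTACTTCGTCAC-3'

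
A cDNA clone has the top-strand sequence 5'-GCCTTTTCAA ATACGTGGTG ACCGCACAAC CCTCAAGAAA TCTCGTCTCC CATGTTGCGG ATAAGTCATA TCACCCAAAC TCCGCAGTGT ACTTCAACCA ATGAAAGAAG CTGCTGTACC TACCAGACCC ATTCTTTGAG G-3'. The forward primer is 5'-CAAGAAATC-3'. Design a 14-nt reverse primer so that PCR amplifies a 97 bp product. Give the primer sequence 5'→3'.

The forward primer binds at positions 34–42, so a 97 bp product ends at position 34 + 97 − 1 = 130.
The reverse primer anneals to the top strand over positions 117–130, i.e. to TACCTACCAGACCC.
Its sequence written 5'→3' is the reverse complement: GGGTCTGGTAGGTA.

5'-GGGTCTGGTAGGTA-3'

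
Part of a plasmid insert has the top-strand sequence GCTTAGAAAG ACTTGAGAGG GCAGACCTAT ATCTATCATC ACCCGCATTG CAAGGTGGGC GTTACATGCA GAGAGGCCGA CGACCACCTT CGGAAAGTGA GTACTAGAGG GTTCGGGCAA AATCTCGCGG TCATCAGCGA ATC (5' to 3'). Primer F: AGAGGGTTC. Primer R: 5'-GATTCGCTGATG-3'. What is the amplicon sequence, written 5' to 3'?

5'-AGAGGGTTCGGGCAAAATCTCGCGGTCATCAGCGAATC-3'

Scanning the template, AGAGGGTTC occurs at positions 106–114; this primer anneals to the bottom strand there with its 3' end pointing downstream.
Reverse complement of the reverse primer: CATCAGCGAATC. This occurs on the top strand at positions 132–143.
The product is the template from position 106 through 143 (38 bp).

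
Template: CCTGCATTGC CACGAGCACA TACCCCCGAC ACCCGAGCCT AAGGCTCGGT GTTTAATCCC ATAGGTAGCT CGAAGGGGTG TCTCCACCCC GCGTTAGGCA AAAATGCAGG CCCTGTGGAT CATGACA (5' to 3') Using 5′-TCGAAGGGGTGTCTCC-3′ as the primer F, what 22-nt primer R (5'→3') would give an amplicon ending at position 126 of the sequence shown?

The forward primer binds at positions 70–85; the product's 3' end on the top strand is position 126.
The reverse primer anneals to the top strand over positions 105–126, i.e. to TGCAGGCCCTGTGGATCATGAC.
Its sequence written 5'→3' is the reverse complement: GTCATGATCCACAGGGCCTGCA.

5'-GTCATGATCCACAGGGCCTGCA-3'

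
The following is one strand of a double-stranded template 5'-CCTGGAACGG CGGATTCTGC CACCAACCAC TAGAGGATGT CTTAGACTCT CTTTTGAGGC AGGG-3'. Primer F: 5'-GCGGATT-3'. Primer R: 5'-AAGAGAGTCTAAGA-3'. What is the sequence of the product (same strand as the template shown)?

The forward primer matches the template at positions 10–16.
Reverse complement of the reverse primer: TCTTAGACTCTCTT. This occurs on the top strand at positions 40–53.
The product is the template from position 10 through 53 (44 bp).

5'-GCGGATTCTGCCACCAACCACTAGAGGATGTCTTAGACTCTCTT-3'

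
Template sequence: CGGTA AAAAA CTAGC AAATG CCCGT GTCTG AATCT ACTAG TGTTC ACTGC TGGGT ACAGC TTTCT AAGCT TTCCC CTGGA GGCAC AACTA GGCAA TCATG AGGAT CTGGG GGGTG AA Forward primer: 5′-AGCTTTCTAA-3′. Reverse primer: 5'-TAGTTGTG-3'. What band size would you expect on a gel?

The forward primer matches the template at positions 58–67.
Taking the reverse complement of TAGTTGTG gives CACAACTA, found at positions 83–90 on the template; the primer anneals here to the top strand with its 3' end pointing upstream.
The product runs from position 58 to position 90, so its length is 90 − 58 + 1 = 33 bp.

33 bp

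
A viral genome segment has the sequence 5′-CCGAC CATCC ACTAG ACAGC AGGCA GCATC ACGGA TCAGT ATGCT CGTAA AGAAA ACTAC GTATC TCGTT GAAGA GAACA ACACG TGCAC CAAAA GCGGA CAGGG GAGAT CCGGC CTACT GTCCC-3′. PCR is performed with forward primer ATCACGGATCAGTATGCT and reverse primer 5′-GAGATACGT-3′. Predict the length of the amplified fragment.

40 bp

Forward primer ATCACGGATCAGTATGCT is found on the top strand at positions 28–45.
Taking the reverse complement of GAGATACGT gives ACGTATCTC, found at positions 59–67 on the template; the primer anneals here to the top strand with its 3' end pointing upstream.
Amplicon spans positions 28–67: 40 bp.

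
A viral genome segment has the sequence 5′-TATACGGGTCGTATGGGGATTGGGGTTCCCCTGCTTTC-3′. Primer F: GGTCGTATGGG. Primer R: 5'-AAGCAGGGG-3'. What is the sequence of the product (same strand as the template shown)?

Forward primer GGTCGTATGGG is found on the top strand at positions 7–17.
Taking the reverse complement of AAGCAGGGG gives CCCCTGCTT, found at positions 28–36 on the template; the primer anneals here to the top strand with its 3' end pointing upstream.
The product is the template from position 7 through 36 (30 bp).

5'-GGTCGTATGGGGATTGGGGTTCCCCTGCTT-3'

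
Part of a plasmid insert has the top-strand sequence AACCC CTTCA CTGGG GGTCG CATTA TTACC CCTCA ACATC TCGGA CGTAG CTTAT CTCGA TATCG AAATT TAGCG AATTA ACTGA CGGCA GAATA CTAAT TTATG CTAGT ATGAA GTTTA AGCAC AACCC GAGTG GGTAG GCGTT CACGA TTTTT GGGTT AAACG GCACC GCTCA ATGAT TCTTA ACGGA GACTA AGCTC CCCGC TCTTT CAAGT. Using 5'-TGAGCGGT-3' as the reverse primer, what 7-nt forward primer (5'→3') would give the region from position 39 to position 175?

5'-TCTCGGA-3'

The reverse primer's reverse complement ACCGCTCA matches the template at positions 168–175; the product starts at position 39.
The forward primer is identical to the top strand over positions 39–45: TCTCGGA.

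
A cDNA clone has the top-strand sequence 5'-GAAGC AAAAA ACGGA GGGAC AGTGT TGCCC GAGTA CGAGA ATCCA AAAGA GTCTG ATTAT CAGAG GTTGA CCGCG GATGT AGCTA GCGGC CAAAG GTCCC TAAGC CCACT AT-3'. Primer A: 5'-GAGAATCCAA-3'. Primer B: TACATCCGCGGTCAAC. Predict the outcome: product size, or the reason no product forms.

Primer A (GAGAATCCAA) matches the top strand at positions 37–46; it acts as a forward primer.
Primer B's reverse complement is GTTGACCGCGGATGTA, matching the top strand at positions 66–81; it acts as a reverse primer.
The 3' ends face each other across positions 37–81, giving a 45 bp product.

Yes — a 45 bp product.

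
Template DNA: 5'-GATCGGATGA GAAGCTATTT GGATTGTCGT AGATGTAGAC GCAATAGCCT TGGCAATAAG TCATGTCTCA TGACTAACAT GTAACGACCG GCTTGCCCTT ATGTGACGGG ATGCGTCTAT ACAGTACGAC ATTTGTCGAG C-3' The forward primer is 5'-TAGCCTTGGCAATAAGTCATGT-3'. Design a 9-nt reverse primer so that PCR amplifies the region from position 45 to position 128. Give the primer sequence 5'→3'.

The product's 3' end on the top strand is position 128.
The reverse primer anneals to the top strand over positions 120–128, i.e. to TACAGTACG.
Its sequence written 5'→3' is the reverse complement: CGTACTGTA.

5'-CGTACTGTA-3'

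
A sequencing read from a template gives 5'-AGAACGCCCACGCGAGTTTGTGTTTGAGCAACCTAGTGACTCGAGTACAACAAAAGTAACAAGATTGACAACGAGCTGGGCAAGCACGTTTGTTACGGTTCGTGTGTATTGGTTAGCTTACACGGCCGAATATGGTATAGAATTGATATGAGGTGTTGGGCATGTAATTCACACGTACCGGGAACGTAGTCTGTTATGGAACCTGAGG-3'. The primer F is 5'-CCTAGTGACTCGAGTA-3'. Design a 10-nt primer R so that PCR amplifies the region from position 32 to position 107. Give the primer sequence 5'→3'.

The product's 3' end on the top strand is position 107.
The reverse primer anneals to the top strand over positions 98–107, i.e. to GTTCGTGTGT.
Its sequence written 5'→3' is the reverse complement: ACACACGAAC.

5'-ACACACGAAC-3'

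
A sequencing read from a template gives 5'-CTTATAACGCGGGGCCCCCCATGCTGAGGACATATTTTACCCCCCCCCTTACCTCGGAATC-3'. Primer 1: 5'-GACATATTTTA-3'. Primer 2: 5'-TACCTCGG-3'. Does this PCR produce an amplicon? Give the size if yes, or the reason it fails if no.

No product — both primers anneal to the same strand and extend in the same direction.

Primer 1 (GACATATTTTA) matches the top strand at positions 29–39 (3' end points downstream).
Primer 2 (TACCTCGG) also matches the top strand directly, at positions 50–57 — its reverse complement CCGAGGTA is not present.
Both primers anneal to the bottom strand with 3' ends pointing the same way, so neither can prime synthesis back toward the other.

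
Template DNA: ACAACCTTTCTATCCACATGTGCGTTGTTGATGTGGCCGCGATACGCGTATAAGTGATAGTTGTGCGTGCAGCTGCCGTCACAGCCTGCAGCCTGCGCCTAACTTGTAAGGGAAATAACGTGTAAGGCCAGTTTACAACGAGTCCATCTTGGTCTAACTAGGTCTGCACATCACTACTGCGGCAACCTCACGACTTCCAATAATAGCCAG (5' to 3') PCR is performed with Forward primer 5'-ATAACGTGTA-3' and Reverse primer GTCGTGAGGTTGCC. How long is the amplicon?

Scanning the template, ATAACGTGTA occurs at positions 115–124; this primer anneals to the bottom strand there with its 3' end pointing downstream.
The reverse primer's reverse complement is GGCAACCTCACGAC, which matches the template at positions 181–194.
Amplicon spans positions 115–194: 80 bp.

80 bp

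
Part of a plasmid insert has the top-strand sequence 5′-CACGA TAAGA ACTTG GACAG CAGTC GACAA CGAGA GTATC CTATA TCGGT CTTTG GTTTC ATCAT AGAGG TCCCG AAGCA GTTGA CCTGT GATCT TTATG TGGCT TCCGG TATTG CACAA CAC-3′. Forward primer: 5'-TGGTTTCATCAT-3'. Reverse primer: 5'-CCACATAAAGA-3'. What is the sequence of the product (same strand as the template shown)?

5'-TGGTTTCATCATAGAGGTCCCGAAGCAGTTGACCTGTGATCTTTATGTGG-3'

Forward primer TGGTTTCATCAT is found on the top strand at positions 54–65.
The reverse primer's reverse complement is TCTTTATGTGG, which matches the template at positions 93–103.
The product is the template from position 54 through 103 (50 bp).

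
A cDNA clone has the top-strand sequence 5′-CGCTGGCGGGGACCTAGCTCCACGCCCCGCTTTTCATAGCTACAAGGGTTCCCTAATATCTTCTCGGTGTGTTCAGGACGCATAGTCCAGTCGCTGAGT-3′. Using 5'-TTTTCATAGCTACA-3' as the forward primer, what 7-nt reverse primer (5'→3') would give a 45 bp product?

The forward primer binds at positions 31–44, so a 45 bp product ends at position 31 + 45 − 1 = 75.
The reverse primer anneals to the top strand over positions 69–75, i.e. to GTGTTCA.
Its sequence written 5'→3' is the reverse complement: TGAACAC.

5'-TGAACAC-3'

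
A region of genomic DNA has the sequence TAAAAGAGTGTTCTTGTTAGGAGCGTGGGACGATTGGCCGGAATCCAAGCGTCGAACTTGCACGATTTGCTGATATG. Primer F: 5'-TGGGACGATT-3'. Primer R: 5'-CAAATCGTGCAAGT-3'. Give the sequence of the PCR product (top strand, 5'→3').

5'-TGGGACGATTGGCCGGAATCCAAGCGTCGAACTTGCACGATTTG-3'

Forward primer TGGGACGATT is found on the top strand at positions 26–35.
The reverse primer's reverse complement is ACTTGCACGATTTG, which matches the template at positions 56–69.
The product is the template from position 26 through 69 (44 bp).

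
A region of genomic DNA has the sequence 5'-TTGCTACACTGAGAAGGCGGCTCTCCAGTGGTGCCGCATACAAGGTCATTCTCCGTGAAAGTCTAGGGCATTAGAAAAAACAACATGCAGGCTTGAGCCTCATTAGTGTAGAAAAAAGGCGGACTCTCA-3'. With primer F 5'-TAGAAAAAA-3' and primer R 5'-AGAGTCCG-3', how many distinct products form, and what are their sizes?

Two products: 56 bp, 19 bp

The forward primer TAGAAAAAA matches the top strand at positions 72–80, 109–117.
The reverse primer's reverse complement is CGGACTCT, matching at positions 120–127.
Each forward site pairs with the reverse site to give a product ending at position 127: sizes 56, 19 bp.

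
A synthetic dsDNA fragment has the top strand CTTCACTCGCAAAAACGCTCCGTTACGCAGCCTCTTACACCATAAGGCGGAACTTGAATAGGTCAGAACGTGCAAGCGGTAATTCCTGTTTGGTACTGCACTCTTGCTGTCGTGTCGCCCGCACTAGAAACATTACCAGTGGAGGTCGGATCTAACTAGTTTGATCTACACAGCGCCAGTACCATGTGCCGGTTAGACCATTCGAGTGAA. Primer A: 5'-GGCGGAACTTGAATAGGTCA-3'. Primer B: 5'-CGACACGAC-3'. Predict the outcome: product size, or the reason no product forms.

Yes — a 72 bp product.

Primer A (GGCGGAACTTGAATAGGTCA) matches the top strand at positions 46–65; it acts as a forward primer.
Primer B's reverse complement is GTCGTGTCG, matching the top strand at positions 109–117; it acts as a reverse primer.
The 3' ends face each other across positions 46–117, giving a 72 bp product.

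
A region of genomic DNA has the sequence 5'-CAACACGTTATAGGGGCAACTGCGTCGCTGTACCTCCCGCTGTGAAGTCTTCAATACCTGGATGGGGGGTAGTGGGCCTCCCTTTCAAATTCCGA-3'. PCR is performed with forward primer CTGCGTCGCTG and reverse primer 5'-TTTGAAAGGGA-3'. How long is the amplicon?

70 bp

Forward primer CTGCGTCGCTG is found on the top strand at positions 20–30.
Reverse complement of the reverse primer: TCCCTTTCAAA. This occurs on the top strand at positions 79–89.
Product length = (reverse-primer end) − (forward-primer start) + 1 = 89 − 20 + 1 = 70 bp.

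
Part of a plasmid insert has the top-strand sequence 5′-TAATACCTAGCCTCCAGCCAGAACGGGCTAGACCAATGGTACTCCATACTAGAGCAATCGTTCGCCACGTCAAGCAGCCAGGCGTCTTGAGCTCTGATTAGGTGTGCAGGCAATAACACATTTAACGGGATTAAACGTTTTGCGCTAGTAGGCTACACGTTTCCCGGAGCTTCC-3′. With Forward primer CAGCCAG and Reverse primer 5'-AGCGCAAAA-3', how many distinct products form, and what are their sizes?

The forward primer CAGCCAG matches the top strand at positions 15–21, 75–81.
The reverse primer's reverse complement is TTTTGCGCT, matching at positions 138–146.
Each forward site pairs with the reverse site to give a product ending at position 146: sizes 132, 72 bp.

Two products: 132 bp, 72 bp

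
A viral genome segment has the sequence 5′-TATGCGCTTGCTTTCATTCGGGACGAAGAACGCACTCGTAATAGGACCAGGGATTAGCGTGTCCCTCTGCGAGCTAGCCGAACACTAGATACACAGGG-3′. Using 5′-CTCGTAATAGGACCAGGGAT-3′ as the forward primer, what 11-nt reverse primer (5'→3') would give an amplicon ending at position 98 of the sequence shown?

5'-CCCTGTGTATC-3'

The forward primer binds at positions 35–54; the product's 3' end on the top strand is position 98.
The reverse primer anneals to the top strand over positions 88–98, i.e. to GATACACAGGG.
Its sequence written 5'→3' is the reverse complement: CCCTGTGTATC.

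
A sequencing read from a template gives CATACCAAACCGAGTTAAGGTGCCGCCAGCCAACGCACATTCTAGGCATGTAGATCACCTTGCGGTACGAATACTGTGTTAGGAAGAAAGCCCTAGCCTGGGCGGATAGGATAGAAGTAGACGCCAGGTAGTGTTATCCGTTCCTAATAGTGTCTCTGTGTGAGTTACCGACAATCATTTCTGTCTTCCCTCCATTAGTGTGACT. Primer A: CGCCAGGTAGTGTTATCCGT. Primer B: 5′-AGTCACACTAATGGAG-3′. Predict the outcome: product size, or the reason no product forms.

Yes — an 84 bp product.

Primer A (CGCCAGGTAGTGTTATCCGT) matches the top strand at positions 122–141; it acts as a forward primer.
Primer B's reverse complement is CTCCATTAGTGTGACT, matching the top strand at positions 190–205; it acts as a reverse primer.
The 3' ends face each other across positions 122–205, giving an 84 bp product.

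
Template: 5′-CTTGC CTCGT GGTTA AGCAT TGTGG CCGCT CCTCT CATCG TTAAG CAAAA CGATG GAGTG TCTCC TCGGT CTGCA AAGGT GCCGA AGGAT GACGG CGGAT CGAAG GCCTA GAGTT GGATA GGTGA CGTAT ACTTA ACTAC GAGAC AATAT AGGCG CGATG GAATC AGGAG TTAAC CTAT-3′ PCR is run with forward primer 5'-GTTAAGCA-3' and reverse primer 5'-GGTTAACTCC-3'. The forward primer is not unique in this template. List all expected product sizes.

165 bp, 137 bp

The forward primer GTTAAGCA matches the top strand at positions 12–19, 40–47.
The reverse primer's reverse complement is GGAGTTAACC, matching at positions 167–176.
Each forward site pairs with the reverse site to give a product ending at position 176: sizes 165, 137 bp.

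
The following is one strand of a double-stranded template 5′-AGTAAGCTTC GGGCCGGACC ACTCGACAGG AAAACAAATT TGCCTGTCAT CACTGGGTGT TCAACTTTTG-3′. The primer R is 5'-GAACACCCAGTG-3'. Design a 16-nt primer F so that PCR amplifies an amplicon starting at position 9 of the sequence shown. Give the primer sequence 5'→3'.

The reverse primer's reverse complement CACTGGGTGTTC matches the template at positions 51–62; the product starts at position 9.
The forward primer is identical to the top strand over positions 9–24: TCGGGCCGGACCACTC.

5'-TCGGGCCGGACCACTC-3'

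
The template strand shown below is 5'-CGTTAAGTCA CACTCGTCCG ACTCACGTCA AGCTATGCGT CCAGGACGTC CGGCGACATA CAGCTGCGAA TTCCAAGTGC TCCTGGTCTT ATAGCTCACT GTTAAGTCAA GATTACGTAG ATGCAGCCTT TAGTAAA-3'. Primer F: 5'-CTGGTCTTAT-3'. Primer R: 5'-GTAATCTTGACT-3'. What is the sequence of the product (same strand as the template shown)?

5'-CTGGTCTTATAGCTCACTGTTAAGTCAAGATTAC-3'

The forward primer matches the template at positions 83–92.
Reverse complement of the reverse primer: AGTCAAGATTAC. This occurs on the top strand at positions 105–116.
The product is the template from position 83 through 116 (34 bp).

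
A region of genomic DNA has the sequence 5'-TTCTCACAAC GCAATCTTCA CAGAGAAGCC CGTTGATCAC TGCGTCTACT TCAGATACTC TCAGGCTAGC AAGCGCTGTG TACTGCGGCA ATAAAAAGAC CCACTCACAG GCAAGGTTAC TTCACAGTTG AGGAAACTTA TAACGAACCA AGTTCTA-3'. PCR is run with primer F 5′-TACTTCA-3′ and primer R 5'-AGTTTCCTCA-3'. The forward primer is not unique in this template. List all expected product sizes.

92 bp, 21 bp

The forward primer TACTTCA matches the top strand at positions 47–53, 118–124.
The reverse primer's reverse complement is TGAGGAAACT, matching at positions 129–138.
Each forward site pairs with the reverse site to give a product ending at position 138: sizes 92, 21 bp.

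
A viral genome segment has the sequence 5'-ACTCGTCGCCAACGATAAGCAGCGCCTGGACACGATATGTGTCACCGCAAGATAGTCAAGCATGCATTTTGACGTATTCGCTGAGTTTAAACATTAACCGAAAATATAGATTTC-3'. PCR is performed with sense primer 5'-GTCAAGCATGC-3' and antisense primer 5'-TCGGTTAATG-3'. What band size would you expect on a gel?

47 bp

Forward primer GTCAAGCATGC is found on the top strand at positions 55–65.
The reverse primer's reverse complement is CATTAACCGA, which matches the template at positions 92–101.
The product runs from position 55 to position 101, so its length is 101 − 55 + 1 = 47 bp.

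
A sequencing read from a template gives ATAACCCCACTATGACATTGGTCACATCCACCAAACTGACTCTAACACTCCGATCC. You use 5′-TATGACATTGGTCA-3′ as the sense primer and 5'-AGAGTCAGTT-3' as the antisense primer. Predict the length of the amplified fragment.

Scanning the template, TATGACATTGGTCA occurs at positions 11–24; this primer anneals to the bottom strand there with its 3' end pointing downstream.
Reverse complement of the reverse primer: AACTGACTCT. This occurs on the top strand at positions 34–43.
The product runs from position 11 to position 43, so its length is 43 − 11 + 1 = 33 bp.

33 bp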